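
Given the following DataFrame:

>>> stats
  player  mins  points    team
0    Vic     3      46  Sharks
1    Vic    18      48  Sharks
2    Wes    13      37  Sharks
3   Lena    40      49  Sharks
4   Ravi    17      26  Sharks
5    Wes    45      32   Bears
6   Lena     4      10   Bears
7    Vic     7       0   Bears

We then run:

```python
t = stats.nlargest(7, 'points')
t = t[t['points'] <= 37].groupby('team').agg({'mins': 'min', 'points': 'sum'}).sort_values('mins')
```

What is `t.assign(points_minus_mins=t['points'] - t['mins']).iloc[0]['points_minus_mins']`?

take 7 rows with largest points:
  player  mins  points    team
3   Lena    40      49  Sharks
1    Vic    18      48  Sharks
0    Vic     3      46  Sharks
2    Wes    13      37  Sharks
5    Wes    45      32   Bears
4   Ravi    17      26  Sharks
6   Lena     4      10   Bears
filter rows where points <= 37:
  player  mins  points    team
2    Wes    13      37  Sharks
5    Wes    45      32   Bears
4   Ravi    17      26  Sharks
6   Lena     4      10   Bears
group by team: min(mins), sum(points):
        mins  points
team                
Bears      4      42
Sharks    13      63
sort by mins:
        mins  points
team                
Bears      4      42
Sharks    13      63
add column points_minus_mins = t['points'] - t['mins']:
        mins  points  points_minus_mins
team                                   
Bears      4      42                 38
Sharks    13      63                 50

38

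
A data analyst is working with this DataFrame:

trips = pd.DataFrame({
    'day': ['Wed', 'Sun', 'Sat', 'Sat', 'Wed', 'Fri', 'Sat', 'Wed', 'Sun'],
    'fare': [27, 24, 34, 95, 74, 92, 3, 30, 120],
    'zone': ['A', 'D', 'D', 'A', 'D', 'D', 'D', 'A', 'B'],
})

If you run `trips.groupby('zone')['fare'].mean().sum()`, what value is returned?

group by zone, mean of fare:
zone
A     50.666667
B    120.000000
D     45.400000
Name: fare, dtype: float64
Taking the sum of the resulting series gives 216.066666667.

216.066666667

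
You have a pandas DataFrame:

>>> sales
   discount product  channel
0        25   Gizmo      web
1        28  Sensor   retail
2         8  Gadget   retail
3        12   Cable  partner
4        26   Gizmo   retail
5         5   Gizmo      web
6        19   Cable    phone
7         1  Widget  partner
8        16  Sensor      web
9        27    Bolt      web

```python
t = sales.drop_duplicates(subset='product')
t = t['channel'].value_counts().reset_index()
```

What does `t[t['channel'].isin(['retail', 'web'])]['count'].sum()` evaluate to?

4

drop duplicate product (keep=first):
   discount product  channel
0        25   Gizmo      web
1        28  Sensor   retail
2         8  Gadget   retail
3        12   Cable  partner
7         1  Widget  partner
9        27    Bolt      web
value_counts of channel:
channel
web        2
retail     2
partner    2
Name: count, dtype: int64
reset_index():
   channel  count
0      web      2
1   retail      2
2  partner      2
filter rows where channel in ['retail', 'web']:
  channel  count
0     web      2
1  retail      2
So sum() = 4.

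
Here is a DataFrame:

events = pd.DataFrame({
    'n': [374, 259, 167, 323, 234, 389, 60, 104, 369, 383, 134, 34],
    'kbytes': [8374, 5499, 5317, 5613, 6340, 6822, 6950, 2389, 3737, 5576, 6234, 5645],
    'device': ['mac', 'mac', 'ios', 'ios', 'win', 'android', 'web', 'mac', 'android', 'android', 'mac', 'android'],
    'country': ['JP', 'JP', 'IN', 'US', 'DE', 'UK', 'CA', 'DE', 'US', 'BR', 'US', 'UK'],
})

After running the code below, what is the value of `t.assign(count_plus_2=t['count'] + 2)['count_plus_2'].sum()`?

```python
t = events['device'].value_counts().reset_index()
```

value_counts of device:
device
mac        4
android    4
ios        2
win        1
web        1
Name: count, dtype: int64
reset_index():
    device  count
0      mac      4
1  android      4
2      ios      2
3      win      1
4      web      1
add column count_plus_2 = t['count'] + 2:
    device  count  count_plus_2
0      mac      4             6
1  android      4             6
2      ios      2             4
3      win      1             3
4      web      1             3

22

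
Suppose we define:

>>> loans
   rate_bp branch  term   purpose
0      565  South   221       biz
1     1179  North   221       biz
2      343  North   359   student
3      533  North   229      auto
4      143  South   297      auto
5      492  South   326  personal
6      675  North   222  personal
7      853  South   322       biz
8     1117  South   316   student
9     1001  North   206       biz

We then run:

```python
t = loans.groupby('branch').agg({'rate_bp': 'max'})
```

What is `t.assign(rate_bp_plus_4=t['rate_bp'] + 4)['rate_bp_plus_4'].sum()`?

group by branch, max of rate_bp:
        rate_bp
branch         
North      1179
South      1117
add column rate_bp_plus_4 = t['rate_bp'] + 4:
        rate_bp  rate_bp_plus_4
branch                         
North      1179            1183
South      1117            1121
Then the sum of column 'rate_bp_plus_4': 2304

2304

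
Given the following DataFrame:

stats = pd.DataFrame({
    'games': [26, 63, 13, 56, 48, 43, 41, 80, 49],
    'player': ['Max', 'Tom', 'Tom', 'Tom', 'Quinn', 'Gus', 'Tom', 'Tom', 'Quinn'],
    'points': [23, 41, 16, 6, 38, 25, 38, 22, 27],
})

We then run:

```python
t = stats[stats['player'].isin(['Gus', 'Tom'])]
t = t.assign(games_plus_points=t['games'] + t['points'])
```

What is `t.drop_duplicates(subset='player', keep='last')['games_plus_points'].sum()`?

170

filter rows where player in ['Gus', 'Tom']:
   games player  points
1     63    Tom      41
2     13    Tom      16
3     56    Tom       6
5     43    Gus      25
6     41    Tom      38
7     80    Tom      22
add column games_plus_points = t['games'] + t['points']:
   games player  points  games_plus_points
1     63    Tom      41                104
2     13    Tom      16                 29
3     56    Tom       6                 62
5     43    Gus      25                 68
6     41    Tom      38                 79
7     80    Tom      22                102
drop duplicate player (keep=last):
   games player  points  games_plus_points
5     43    Gus      25                 68
7     80    Tom      22                102
sum of column 'games_plus_points' → 170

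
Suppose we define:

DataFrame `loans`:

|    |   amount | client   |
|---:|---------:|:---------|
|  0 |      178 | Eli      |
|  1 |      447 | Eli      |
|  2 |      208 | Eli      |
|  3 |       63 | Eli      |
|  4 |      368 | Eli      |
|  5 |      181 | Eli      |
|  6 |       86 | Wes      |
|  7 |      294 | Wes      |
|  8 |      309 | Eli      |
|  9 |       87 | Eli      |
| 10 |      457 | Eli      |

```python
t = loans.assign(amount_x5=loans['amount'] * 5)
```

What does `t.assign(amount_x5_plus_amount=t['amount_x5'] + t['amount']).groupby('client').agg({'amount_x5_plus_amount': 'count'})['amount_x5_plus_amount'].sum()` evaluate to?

add column amount_x5 = loans['amount'] * 5:
    amount client  amount_x5
0      178    Eli        890
1      447    Eli       2235
2      208    Eli       1040
3       63    Eli        315
4      368    Eli       1840
5      181    Eli        905
6       86    Wes        430
7      294    Wes       1470
8      309    Eli       1545
9       87    Eli        435
10     457    Eli       2285
add column amount_x5_plus_amount = t['amount_x5'] + t['amount']:
    amount client  amount_x5  amount_x5_plus_amount
0      178    Eli        890                   1068
1      447    Eli       2235                   2682
2      208    Eli       1040                   1248
3       63    Eli        315                    378
4      368    Eli       1840                   2208
5      181    Eli        905                   1086
6       86    Wes        430                    516
7      294    Wes       1470                   1764
8      309    Eli       1545                   1854
9       87    Eli        435                    522
10     457    Eli       2285                   2742
group by client, count of amount_x5_plus_amount:
        amount_x5_plus_amount
client                       
Eli                         9
Wes                         2
Taking the sum of column 'amount_x5_plus_amount' gives 11.

11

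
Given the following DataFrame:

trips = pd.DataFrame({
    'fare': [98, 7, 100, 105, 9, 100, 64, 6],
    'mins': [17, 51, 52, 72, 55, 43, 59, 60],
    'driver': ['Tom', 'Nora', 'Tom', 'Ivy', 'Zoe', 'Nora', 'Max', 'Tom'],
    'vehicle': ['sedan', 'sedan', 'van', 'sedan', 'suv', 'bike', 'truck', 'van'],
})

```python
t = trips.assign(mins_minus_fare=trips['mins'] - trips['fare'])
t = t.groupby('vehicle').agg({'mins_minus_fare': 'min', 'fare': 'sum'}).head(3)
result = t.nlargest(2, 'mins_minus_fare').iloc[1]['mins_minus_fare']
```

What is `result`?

-57

add column mins_minus_fare = trips['mins'] - trips['fare']:
   fare  mins driver vehicle  mins_minus_fare
0    98    17    Tom   sedan              -81
1     7    51   Nora   sedan               44
2   100    52    Tom     van              -48
3   105    72    Ivy   sedan              -33
4     9    55    Zoe     suv               46
5   100    43   Nora    bike              -57
6    64    59    Max   truck               -5
7     6    60    Tom     van               54
group by vehicle: min(mins_minus_fare), sum(fare):
         mins_minus_fare  fare
vehicle                       
bike                 -57   100
sedan                -81   210
suv                   46     9
truck                 -5    64
van                  -48   106
take first 3 rows:
         mins_minus_fare  fare
vehicle                       
bike                 -57   100
sedan                -81   210
suv                   46     9
take 2 rows with largest mins_minus_fare:
         mins_minus_fare  fare
vehicle                       
suv                   46     9
bike                 -57   100
Hence -57.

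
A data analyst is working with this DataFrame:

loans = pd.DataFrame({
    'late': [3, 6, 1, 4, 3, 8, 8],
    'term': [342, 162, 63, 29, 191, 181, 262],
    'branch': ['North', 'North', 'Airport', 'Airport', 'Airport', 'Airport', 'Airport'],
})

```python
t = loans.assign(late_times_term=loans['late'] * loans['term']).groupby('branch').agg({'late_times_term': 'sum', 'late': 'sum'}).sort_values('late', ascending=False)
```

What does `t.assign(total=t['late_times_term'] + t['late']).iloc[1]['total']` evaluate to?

2007

add column late_times_term = loans['late'] * loans['term']:
   late  term   branch  late_times_term
0     3   342    North             1026
1     6   162    North              972
2     1    63  Airport               63
3     4    29  Airport              116
4     3   191  Airport              573
5     8   181  Airport             1448
6     8   262  Airport             2096
group by branch: sum(late_times_term), sum(late):
         late_times_term  late
branch                        
Airport             4296    24
North               1998     9
sort by late descending:
         late_times_term  late
branch                        
Airport             4296    24
North               1998     9
add column total = t['late_times_term'] + t['late']:
         late_times_term  late  total
branch                               
Airport             4296    24   4320
North               1998     9   2007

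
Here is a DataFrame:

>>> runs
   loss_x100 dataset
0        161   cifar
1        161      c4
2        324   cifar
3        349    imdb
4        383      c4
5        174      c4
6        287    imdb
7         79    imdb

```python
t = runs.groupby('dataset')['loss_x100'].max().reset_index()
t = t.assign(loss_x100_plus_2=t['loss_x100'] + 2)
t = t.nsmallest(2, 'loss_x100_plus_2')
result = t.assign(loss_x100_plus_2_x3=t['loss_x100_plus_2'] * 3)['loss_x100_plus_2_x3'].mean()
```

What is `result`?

1015.5

group by dataset, max of loss_x100:
dataset
c4       383
cifar    324
imdb     349
Name: loss_x100, dtype: int64
reset_index():
  dataset  loss_x100
0      c4        383
1   cifar        324
2    imdb        349
add column loss_x100_plus_2 = t['loss_x100'] + 2:
  dataset  loss_x100  loss_x100_plus_2
0      c4        383               385
1   cifar        324               326
2    imdb        349               351
take 2 rows with smallest loss_x100_plus_2:
  dataset  loss_x100  loss_x100_plus_2
1   cifar        324               326
2    imdb        349               351
add column loss_x100_plus_2_x3 = t['loss_x100_plus_2'] * 3:
  dataset  loss_x100  loss_x100_plus_2  loss_x100_plus_2_x3
1   cifar        324               326                  978
2    imdb        349               351                 1053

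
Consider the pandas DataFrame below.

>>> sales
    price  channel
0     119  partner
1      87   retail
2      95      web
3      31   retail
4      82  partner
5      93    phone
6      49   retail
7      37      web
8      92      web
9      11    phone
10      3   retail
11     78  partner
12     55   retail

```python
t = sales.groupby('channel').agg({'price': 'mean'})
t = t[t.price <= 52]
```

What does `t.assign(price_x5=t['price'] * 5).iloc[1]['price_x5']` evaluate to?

225.0

group by channel, mean of price:
             price
channel           
partner  93.000000
phone    52.000000
retail   45.000000
web      74.666667
filter rows where price <= 52:
         price
channel       
phone     52.0
retail    45.0
add column price_x5 = t['price'] * 5:
         price  price_x5
channel                 
phone     52.0     260.0
retail    45.0     225.0
So iloc[1]['price_x5'] = 225.0.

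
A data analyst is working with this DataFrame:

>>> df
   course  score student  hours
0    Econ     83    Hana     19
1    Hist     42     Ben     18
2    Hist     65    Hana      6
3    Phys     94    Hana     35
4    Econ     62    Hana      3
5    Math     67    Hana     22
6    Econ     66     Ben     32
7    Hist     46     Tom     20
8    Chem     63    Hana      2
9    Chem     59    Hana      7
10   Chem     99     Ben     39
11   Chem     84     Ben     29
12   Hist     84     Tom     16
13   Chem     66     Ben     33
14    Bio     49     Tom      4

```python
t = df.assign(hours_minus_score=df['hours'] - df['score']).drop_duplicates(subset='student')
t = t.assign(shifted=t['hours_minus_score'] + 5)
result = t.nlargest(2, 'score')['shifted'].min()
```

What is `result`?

-59

add column hours_minus_score = df['hours'] - df['score']:
   course  score student  hours  hours_minus_score
0    Econ     83    Hana     19                -64
1    Hist     42     Ben     18                -24
2    Hist     65    Hana      6                -59
3    Phys     94    Hana     35                -59
4    Econ     62    Hana      3                -59
5    Math     67    Hana     22                -45
6    Econ     66     Ben     32                -34
7    Hist     46     Tom     20                -26
8    Chem     63    Hana      2                -61
9    Chem     59    Hana      7                -52
10   Chem     99     Ben     39                -60
11   Chem     84     Ben     29                -55
12   Hist     84     Tom     16                -68
13   Chem     66     Ben     33                -33
14    Bio     49     Tom      4                -45
drop duplicate student (keep=first):
  course  score student  hours  hours_minus_score
0   Econ     83    Hana     19                -64
1   Hist     42     Ben     18                -24
7   Hist     46     Tom     20                -26
add column shifted = t['hours_minus_score'] + 5:
  course  score student  hours  hours_minus_score  shifted
0   Econ     83    Hana     19                -64      -59
1   Hist     42     Ben     18                -24      -19
7   Hist     46     Tom     20                -26      -21
take 2 rows with largest score:
  course  score student  hours  hours_minus_score  shifted
0   Econ     83    Hana     19                -64      -59
7   Hist     46     Tom     20                -26      -21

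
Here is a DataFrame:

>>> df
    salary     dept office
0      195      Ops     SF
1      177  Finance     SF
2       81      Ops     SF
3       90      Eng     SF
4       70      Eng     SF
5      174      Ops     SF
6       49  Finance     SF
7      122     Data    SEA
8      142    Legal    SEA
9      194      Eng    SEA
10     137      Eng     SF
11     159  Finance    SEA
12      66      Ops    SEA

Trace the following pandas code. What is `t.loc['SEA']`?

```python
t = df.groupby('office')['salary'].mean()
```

136.6

group by office, mean of salary:
office
SEA    136.600
SF     121.625
Name: salary, dtype: float64
The value at index 'SEA' is 136.6.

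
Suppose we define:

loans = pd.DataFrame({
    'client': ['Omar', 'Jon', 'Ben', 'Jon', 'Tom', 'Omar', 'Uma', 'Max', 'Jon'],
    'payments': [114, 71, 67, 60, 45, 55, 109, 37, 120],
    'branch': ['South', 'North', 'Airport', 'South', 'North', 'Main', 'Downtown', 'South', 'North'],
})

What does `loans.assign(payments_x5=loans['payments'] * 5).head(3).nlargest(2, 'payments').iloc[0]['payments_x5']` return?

570

add column payments_x5 = loans['payments'] * 5:
  client  payments    branch  payments_x5
0   Omar       114     South          570
1    Jon        71     North          355
2    Ben        67   Airport          335
3    Jon        60     South          300
4    Tom        45     North          225
5   Omar        55      Main          275
6    Uma       109  Downtown          545
7    Max        37     South          185
8    Jon       120     North          600
take first 3 rows:
  client  payments   branch  payments_x5
0   Omar       114    South          570
1    Jon        71    North          355
2    Ben        67  Airport          335
take 2 rows with largest payments:
  client  payments branch  payments_x5
0   Omar       114  South          570
1    Jon        71  North          355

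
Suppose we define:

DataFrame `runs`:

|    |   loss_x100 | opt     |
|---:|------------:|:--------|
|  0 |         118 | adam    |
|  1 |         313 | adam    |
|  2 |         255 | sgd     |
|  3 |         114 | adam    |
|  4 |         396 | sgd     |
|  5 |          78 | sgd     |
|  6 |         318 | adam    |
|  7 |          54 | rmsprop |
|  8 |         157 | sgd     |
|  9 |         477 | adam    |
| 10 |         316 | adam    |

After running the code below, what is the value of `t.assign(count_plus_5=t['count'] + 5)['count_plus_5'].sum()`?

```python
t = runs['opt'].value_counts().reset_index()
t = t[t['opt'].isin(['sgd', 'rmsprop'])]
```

value_counts of opt:
opt
adam       6
sgd        4
rmsprop    1
Name: count, dtype: int64
reset_index():
       opt  count
0     adam      6
1      sgd      4
2  rmsprop      1
filter rows where opt in ['sgd', 'rmsprop']:
       opt  count
1      sgd      4
2  rmsprop      1
add column count_plus_5 = t['count'] + 5:
       opt  count  count_plus_5
1      sgd      4             9
2  rmsprop      1             6
Finally, sum of column 'count_plus_5' = 15.

15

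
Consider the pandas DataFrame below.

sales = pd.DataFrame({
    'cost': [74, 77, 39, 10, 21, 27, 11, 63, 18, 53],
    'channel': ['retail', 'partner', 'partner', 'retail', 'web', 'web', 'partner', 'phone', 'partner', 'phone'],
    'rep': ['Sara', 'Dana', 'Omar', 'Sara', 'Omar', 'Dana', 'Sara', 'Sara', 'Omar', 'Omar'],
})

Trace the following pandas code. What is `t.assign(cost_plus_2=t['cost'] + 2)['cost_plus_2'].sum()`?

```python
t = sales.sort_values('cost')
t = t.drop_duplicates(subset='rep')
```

sort by cost:
   cost  channel   rep
3    10   retail  Sara
6    11  partner  Sara
8    18  partner  Omar
4    21      web  Omar
5    27      web  Dana
2    39  partner  Omar
9    53    phone  Omar
7    63    phone  Sara
0    74   retail  Sara
1    77  partner  Dana
drop duplicate rep (keep=first):
   cost  channel   rep
3    10   retail  Sara
8    18  partner  Omar
5    27      web  Dana
add column cost_plus_2 = t['cost'] + 2:
   cost  channel   rep  cost_plus_2
3    10   retail  Sara           12
8    18  partner  Omar           20
5    27      web  Dana           29
Finally, sum of column 'cost_plus_2' = 61.

61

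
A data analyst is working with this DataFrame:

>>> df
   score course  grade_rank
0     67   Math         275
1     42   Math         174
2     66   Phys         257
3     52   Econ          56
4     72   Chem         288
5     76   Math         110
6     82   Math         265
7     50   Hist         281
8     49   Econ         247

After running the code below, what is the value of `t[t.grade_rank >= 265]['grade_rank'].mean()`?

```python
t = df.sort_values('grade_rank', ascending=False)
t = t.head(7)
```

277.25

sort by grade_rank descending:
   score course  grade_rank
4     72   Chem         288
7     50   Hist         281
0     67   Math         275
6     82   Math         265
2     66   Phys         257
8     49   Econ         247
1     42   Math         174
5     76   Math         110
3     52   Econ          56
take first 7 rows:
   score course  grade_rank
4     72   Chem         288
7     50   Hist         281
0     67   Math         275
6     82   Math         265
2     66   Phys         257
8     49   Econ         247
1     42   Math         174
filter rows where grade_rank >= 265:
   score course  grade_rank
4     72   Chem         288
7     50   Hist         281
0     67   Math         275
6     82   Math         265
Hence 277.25.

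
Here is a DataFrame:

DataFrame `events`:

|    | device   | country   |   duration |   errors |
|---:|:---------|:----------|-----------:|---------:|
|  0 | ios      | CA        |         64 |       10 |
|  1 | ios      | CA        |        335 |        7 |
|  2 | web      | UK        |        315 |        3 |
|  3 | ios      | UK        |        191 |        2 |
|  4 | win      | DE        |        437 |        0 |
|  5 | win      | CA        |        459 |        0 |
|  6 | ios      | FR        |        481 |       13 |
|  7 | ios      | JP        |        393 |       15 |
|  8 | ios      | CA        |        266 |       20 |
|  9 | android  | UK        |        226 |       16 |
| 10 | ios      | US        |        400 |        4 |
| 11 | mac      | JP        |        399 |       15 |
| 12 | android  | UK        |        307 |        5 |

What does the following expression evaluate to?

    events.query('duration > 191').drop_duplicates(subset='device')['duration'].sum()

1712

filter rows where duration > 191:
     device country  duration  errors
1       ios      CA       335       7
2       web      UK       315       3
4       win      DE       437       0
5       win      CA       459       0
6       ios      FR       481      13
7       ios      JP       393      15
8       ios      CA       266      20
9   android      UK       226      16
10      ios      US       400       4
11      mac      JP       399      15
12  android      UK       307       5
drop duplicate device (keep=first):
     device country  duration  errors
1       ios      CA       335       7
2       web      UK       315       3
4       win      DE       437       0
9   android      UK       226      16
11      mac      JP       399      15
Taking the sum of column 'duration' gives 1712.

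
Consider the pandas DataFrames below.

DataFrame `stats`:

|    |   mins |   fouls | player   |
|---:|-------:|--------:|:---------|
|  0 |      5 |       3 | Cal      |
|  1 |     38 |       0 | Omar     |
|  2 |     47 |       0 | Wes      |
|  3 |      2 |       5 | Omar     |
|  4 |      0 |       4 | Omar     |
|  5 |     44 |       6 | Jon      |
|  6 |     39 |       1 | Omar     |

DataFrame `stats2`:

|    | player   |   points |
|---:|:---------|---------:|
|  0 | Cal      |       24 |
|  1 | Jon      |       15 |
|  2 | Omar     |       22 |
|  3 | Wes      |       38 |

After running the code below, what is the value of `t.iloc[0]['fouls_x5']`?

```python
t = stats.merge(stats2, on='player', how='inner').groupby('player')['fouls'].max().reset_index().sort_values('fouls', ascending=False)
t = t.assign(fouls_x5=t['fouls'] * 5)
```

merge on 'player' (how='inner') → 7 rows:
   mins  fouls player  points
0     5      3    Cal      24
1    38      0   Omar      22
2    47      0    Wes      38
3     2      5   Omar      22
4     0      4   Omar      22
5    44      6    Jon      15
6    39      1   Omar      22
group by player, max of fouls:
player
Cal     3
Jon     6
Omar    5
Wes     0
Name: fouls, dtype: int64
reset_index():
  player  fouls
0    Cal      3
1    Jon      6
2   Omar      5
3    Wes      0
sort by fouls descending:
  player  fouls
1    Jon      6
2   Omar      5
0    Cal      3
3    Wes      0
add column fouls_x5 = t['fouls'] * 5:
  player  fouls  fouls_x5
1    Jon      6        30
2   Omar      5        25
0    Cal      3        15
3    Wes      0         0
Reading off the value at position 0, column 'fouls_x5', we get 30.

30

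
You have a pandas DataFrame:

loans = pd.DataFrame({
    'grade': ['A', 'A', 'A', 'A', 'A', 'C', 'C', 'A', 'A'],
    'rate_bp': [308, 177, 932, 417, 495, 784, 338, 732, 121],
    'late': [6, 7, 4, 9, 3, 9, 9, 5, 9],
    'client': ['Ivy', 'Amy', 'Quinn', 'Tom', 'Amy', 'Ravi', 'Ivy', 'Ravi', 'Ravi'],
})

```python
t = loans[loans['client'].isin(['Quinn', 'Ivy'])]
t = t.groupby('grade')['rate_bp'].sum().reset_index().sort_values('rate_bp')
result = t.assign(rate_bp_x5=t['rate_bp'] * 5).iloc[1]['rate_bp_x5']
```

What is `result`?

6200

filter rows where client in ['Quinn', 'Ivy']:
  grade  rate_bp  late client
0     A      308     6    Ivy
2     A      932     4  Quinn
6     C      338     9    Ivy
group by grade, sum of rate_bp:
grade
A    1240
C     338
Name: rate_bp, dtype: int64
reset_index():
  grade  rate_bp
0     A     1240
1     C      338
sort by rate_bp:
  grade  rate_bp
1     C      338
0     A     1240
add column rate_bp_x5 = t['rate_bp'] * 5:
  grade  rate_bp  rate_bp_x5
1     C      338        1690
0     A     1240        6200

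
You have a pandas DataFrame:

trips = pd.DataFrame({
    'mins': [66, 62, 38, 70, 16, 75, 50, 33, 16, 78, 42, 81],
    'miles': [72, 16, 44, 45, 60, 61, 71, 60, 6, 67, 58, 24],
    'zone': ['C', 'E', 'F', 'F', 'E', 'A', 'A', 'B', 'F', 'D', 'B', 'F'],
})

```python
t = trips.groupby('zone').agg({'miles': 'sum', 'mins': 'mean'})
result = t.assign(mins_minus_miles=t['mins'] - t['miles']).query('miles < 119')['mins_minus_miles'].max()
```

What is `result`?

group by zone: sum(miles), mean(mins):
      miles   mins
zone              
A       132  62.50
B       118  37.50
C        72  66.00
D        67  78.00
E        76  39.00
F       119  51.25
add column mins_minus_miles = t['mins'] - t['miles']:
      miles   mins  mins_minus_miles
zone                                
A       132  62.50            -69.50
B       118  37.50            -80.50
C        72  66.00             -6.00
D        67  78.00             11.00
E        76  39.00            -37.00
F       119  51.25            -67.75
filter rows where miles < 119:
      miles  mins  mins_minus_miles
zone                               
B       118  37.5             -80.5
C        72  66.0              -6.0
D        67  78.0              11.0
E        76  39.0             -37.0

11.0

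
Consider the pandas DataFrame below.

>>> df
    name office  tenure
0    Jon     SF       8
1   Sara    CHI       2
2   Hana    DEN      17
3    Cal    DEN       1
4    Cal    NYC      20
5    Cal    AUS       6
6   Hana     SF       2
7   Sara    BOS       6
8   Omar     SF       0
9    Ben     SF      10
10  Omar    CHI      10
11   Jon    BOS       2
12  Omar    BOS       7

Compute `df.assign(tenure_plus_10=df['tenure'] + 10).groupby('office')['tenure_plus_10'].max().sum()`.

130

add column tenure_plus_10 = df['tenure'] + 10:
    name office  tenure  tenure_plus_10
0    Jon     SF       8              18
1   Sara    CHI       2              12
2   Hana    DEN      17              27
3    Cal    DEN       1              11
4    Cal    NYC      20              30
5    Cal    AUS       6              16
6   Hana     SF       2              12
7   Sara    BOS       6              16
8   Omar     SF       0              10
9    Ben     SF      10              20
10  Omar    CHI      10              20
11   Jon    BOS       2              12
12  Omar    BOS       7              17
group by office, max of tenure_plus_10:
office
AUS    16
BOS    17
CHI    20
DEN    27
NYC    30
SF     20
Name: tenure_plus_10, dtype: int64
Finally, sum of the resulting series = 130.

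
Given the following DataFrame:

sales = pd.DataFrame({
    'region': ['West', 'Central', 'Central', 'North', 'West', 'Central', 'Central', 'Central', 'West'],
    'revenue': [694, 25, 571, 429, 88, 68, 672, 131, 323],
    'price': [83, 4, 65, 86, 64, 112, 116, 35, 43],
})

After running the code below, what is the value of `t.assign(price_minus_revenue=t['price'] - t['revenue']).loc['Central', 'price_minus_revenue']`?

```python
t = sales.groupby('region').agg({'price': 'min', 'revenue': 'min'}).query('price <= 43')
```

group by region: min(price), min(revenue):
         price  revenue
region                 
Central      4       25
North       86      429
West        43       88
filter rows where price <= 43:
         price  revenue
region                 
Central      4       25
West        43       88
add column price_minus_revenue = t['price'] - t['revenue']:
         price  revenue  price_minus_revenue
region                                      
Central      4       25                  -21
West        43       88                  -45
Reading off the value at row 'Central', column 'price_minus_revenue', we get -21.

-21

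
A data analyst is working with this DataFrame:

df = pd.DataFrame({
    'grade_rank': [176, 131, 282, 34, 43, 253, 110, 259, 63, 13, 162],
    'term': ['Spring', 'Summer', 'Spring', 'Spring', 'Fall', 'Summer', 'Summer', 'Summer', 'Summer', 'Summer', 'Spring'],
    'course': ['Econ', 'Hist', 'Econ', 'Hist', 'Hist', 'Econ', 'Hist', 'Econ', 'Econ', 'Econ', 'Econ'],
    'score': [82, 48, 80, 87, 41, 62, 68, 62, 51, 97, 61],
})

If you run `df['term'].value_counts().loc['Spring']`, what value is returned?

value_counts of term:
term
Summer    6
Spring    4
Fall      1
Name: count, dtype: int64
So loc['Spring'] = 4.

4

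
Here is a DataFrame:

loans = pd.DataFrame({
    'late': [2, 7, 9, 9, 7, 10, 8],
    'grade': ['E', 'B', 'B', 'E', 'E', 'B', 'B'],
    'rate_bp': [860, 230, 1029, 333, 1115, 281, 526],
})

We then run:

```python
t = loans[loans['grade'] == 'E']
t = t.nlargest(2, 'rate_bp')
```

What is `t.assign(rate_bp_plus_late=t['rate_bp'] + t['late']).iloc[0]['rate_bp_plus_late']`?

1122

filter rows where grade == 'E':
   late grade  rate_bp
0     2     E      860
3     9     E      333
4     7     E     1115
take 2 rows with largest rate_bp:
   late grade  rate_bp
4     7     E     1115
0     2     E      860
add column rate_bp_plus_late = t['rate_bp'] + t['late']:
   late grade  rate_bp  rate_bp_plus_late
4     7     E     1115               1122
0     2     E      860                862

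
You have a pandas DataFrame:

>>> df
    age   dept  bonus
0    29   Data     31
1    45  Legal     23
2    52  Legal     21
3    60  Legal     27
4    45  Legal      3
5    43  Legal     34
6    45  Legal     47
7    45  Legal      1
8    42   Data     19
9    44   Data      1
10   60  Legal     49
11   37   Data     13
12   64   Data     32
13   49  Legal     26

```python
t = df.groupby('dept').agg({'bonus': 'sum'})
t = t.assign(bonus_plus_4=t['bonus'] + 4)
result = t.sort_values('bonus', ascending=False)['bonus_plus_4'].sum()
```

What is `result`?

group by dept, sum of bonus:
       bonus
dept        
Data      96
Legal    231
add column bonus_plus_4 = t['bonus'] + 4:
       bonus  bonus_plus_4
dept                      
Data      96           100
Legal    231           235
sort by bonus descending:
       bonus  bonus_plus_4
dept                      
Legal    231           235
Data      96           100

335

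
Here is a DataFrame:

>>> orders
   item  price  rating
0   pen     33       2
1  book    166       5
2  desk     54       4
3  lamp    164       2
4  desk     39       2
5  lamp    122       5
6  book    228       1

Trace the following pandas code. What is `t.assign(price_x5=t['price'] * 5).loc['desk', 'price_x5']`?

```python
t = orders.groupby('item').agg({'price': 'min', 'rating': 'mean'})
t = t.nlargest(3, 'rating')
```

195

group by item: min(price), mean(rating):
      price  rating
item               
book    166     3.0
desk     39     3.0
lamp    122     3.5
pen      33     2.0
take 3 rows with largest rating:
      price  rating
item               
lamp    122     3.5
book    166     3.0
desk     39     3.0
add column price_x5 = t['price'] * 5:
      price  rating  price_x5
item                         
lamp    122     3.5       610
book    166     3.0       830
desk     39     3.0       195
Taking the value at row 'desk', column 'price_x5' gives 195.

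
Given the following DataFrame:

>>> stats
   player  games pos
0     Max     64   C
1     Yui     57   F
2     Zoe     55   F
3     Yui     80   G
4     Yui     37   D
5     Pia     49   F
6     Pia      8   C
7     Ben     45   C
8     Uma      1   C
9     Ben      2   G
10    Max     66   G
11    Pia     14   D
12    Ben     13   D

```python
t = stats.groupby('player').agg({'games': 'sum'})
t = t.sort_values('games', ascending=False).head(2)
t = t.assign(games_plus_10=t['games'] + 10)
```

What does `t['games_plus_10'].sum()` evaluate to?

group by player, sum of games:
        games
player       
Ben        60
Max       130
Pia        71
Uma         1
Yui       174
Zoe        55
sort by games descending:
        games
player       
Yui       174
Max       130
Pia        71
Ben        60
Zoe        55
Uma         1
take first 2 rows:
        games
player       
Yui       174
Max       130
add column games_plus_10 = t['games'] + 10:
        games  games_plus_10
player                      
Yui       174            184
Max       130            140

324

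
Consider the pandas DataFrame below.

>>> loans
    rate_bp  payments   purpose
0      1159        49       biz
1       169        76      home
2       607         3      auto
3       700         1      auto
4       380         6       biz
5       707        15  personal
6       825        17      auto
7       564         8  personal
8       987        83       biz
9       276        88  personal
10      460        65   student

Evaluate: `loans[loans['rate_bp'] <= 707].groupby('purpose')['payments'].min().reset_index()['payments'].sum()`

156

filter rows where rate_bp <= 707:
    rate_bp  payments   purpose
1       169        76      home
2       607         3      auto
3       700         1      auto
4       380         6       biz
5       707        15  personal
7       564         8  personal
9       276        88  personal
10      460        65   student
group by purpose, min of payments:
purpose
auto         1
biz          6
home        76
personal     8
student     65
Name: payments, dtype: int64
reset_index():
    purpose  payments
0      auto         1
1       biz         6
2      home        76
3  personal         8
4   student        65
Reading off the sum of column 'payments', we get 156.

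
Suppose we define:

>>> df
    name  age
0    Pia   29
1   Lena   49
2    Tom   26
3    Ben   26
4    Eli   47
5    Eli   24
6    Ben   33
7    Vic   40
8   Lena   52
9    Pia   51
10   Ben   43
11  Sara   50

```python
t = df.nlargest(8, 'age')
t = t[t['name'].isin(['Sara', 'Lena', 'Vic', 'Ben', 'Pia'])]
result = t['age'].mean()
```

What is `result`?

45.4285714286

take 8 rows with largest age:
    name  age
8   Lena   52
9    Pia   51
11  Sara   50
1   Lena   49
4    Eli   47
10   Ben   43
7    Vic   40
6    Ben   33
filter rows where name in ['Sara', 'Lena', 'Vic', 'Ben', 'Pia']:
    name  age
8   Lena   52
9    Pia   51
11  Sara   50
1   Lena   49
10   Ben   43
7    Vic   40
6    Ben   33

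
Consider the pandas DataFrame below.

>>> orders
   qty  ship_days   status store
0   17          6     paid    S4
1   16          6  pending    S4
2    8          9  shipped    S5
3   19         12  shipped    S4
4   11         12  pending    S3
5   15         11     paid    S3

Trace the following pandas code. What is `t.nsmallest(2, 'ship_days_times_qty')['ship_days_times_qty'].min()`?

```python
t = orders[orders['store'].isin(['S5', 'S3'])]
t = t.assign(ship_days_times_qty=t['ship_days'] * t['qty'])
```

filter rows where store in ['S5', 'S3']:
   qty  ship_days   status store
2    8          9  shipped    S5
4   11         12  pending    S3
5   15         11     paid    S3
add column ship_days_times_qty = t['ship_days'] * t['qty']:
   qty  ship_days   status store  ship_days_times_qty
2    8          9  shipped    S5                   72
4   11         12  pending    S3                  132
5   15         11     paid    S3                  165
take 2 rows with smallest ship_days_times_qty:
   qty  ship_days   status store  ship_days_times_qty
2    8          9  shipped    S5                   72
4   11         12  pending    S3                  132
Hence 72.

72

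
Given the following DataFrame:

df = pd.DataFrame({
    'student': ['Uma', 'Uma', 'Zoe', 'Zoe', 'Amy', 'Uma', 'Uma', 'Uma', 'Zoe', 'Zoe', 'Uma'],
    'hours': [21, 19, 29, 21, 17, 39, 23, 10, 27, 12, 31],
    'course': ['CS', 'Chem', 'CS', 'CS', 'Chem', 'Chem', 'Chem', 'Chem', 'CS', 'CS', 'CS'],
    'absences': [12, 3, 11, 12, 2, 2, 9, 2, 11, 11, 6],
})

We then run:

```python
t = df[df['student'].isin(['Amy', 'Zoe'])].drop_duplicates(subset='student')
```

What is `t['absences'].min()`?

2

filter rows where student in ['Amy', 'Zoe']:
  student  hours course  absences
2     Zoe     29     CS        11
3     Zoe     21     CS        12
4     Amy     17   Chem         2
8     Zoe     27     CS        11
9     Zoe     12     CS        11
drop duplicate student (keep=first):
  student  hours course  absences
2     Zoe     29     CS        11
4     Amy     17   Chem         2
So min() = 2.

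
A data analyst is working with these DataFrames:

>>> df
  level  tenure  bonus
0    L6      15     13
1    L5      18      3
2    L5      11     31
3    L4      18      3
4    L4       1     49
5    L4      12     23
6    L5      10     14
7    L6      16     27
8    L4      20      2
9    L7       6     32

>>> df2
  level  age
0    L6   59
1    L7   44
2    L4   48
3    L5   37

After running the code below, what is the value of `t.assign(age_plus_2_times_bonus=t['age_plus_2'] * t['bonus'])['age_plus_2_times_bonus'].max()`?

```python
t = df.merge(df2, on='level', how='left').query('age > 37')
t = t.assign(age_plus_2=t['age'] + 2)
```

merge on 'level' (how='left') → 10 rows:
  level  tenure  bonus  age
0    L6      15     13   59
1    L5      18      3   37
2    L5      11     31   37
3    L4      18      3   48
4    L4       1     49   48
5    L4      12     23   48
6    L5      10     14   37
7    L6      16     27   59
8    L4      20      2   48
9    L7       6     32   44
filter rows where age > 37:
  level  tenure  bonus  age
0    L6      15     13   59
3    L4      18      3   48
4    L4       1     49   48
5    L4      12     23   48
7    L6      16     27   59
8    L4      20      2   48
9    L7       6     32   44
add column age_plus_2 = t['age'] + 2:
  level  tenure  bonus  age  age_plus_2
0    L6      15     13   59          61
3    L4      18      3   48          50
4    L4       1     49   48          50
5    L4      12     23   48          50
7    L6      16     27   59          61
8    L4      20      2   48          50
9    L7       6     32   44          46
add column age_plus_2_times_bonus = t['age_plus_2'] * t['bonus']:
  level  tenure  bonus  age  age_plus_2  age_plus_2_times_bonus
0    L6      15     13   59          61                     793
3    L4      18      3   48          50                     150
4    L4       1     49   48          50                    2450
5    L4      12     23   48          50                    1150
7    L6      16     27   59          61                    1647
8    L4      20      2   48          50                     100
9    L7       6     32   44          46                    1472

2450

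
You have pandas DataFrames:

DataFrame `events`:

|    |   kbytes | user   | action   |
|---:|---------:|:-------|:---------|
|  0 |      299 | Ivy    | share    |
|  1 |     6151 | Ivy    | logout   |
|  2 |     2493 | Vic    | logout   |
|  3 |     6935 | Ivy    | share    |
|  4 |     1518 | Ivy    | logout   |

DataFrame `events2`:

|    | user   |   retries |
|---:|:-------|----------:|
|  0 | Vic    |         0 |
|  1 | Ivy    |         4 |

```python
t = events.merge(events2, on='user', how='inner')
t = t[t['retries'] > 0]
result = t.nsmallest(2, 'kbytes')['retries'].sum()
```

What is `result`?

8

merge on 'user' (how='inner') → 5 rows:
   kbytes user  action  retries
0     299  Ivy   share        4
1    6151  Ivy  logout        4
2    2493  Vic  logout        0
3    6935  Ivy   share        4
4    1518  Ivy  logout        4
filter rows where retries > 0:
   kbytes user  action  retries
0     299  Ivy   share        4
1    6151  Ivy  logout        4
3    6935  Ivy   share        4
4    1518  Ivy  logout        4
take 2 rows with smallest kbytes:
   kbytes user  action  retries
0     299  Ivy   share        4
4    1518  Ivy  logout        4
Reading off the sum of column 'retries', we get 8.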